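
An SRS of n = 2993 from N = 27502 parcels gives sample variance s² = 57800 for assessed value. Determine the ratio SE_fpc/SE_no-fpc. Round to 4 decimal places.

0.9440

f = n/N = 2993/27502 = 0.10882845.
SE_no-fpc = √(s²/n) = 4.394511; SE_fpc = √((1−f)s²/n) = 4.1485012.
Ratio = √(1−f) = 0.94401883.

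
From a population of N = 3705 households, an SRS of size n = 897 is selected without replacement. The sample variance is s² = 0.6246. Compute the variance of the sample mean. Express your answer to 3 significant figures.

Under SRS without replacement, Var(ȳ) = (1 − f)·s²/n with f = n/N = 897/3705 = 0.24210526.
Var(ȳ) = (1 − 0.24210526)·0.6246/897 = 0.75789474·6.9632107 × 10^-4 = 5.2773807 × 10^-4.

5.28 × 10^-4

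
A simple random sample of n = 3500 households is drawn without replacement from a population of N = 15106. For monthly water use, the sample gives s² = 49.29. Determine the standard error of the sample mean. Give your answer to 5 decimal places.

Under SRS without replacement, Var(ȳ) = (1 − f)·s²/n with f = n/N = 3500/15106 = 0.23169601.
Var(ȳ) = (1 − 0.23169601)·49.29/3500 = 0.76830399·0.014082857 = 0.010819915.
SE(ȳ) = √(0.010819915) = 0.10402.

0.10402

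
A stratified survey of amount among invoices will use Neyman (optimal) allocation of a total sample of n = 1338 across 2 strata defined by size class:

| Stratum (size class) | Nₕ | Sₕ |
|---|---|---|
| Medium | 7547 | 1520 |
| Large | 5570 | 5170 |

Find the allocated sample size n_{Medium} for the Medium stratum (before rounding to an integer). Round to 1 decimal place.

Neyman allocation: nₕ = n·NₕSₕ / Σⱼ NⱼSⱼ.
Σ NⱼSⱼ = 7547·1520 + 5570·5170 = 4.026834 × 10^7.
n_{Medium} = 1338·7547·1520 / (4.026834 × 10^7) = 381.2.

381.2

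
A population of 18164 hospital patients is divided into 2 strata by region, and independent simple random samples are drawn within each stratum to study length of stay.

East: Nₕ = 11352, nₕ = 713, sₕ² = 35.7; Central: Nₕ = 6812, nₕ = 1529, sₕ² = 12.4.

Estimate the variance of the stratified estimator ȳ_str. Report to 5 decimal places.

0.01921

Var(ȳ_str) = Σₕ Wₕ²(1 − fₕ)sₕ²/nₕ with Wₕ = Nₕ/N, N = 18164.
East: Wₕ = 0.62497247; term = 0.62497247²·(1 − 0.06280832)·35.7/713 = 0.018328583.
Central: Wₕ = 0.37502753; term = 0.37502753²·(1 − 0.22445684)·12.4/1529 = 8.8459904 × 10^-4.
Sum = 0.019213182.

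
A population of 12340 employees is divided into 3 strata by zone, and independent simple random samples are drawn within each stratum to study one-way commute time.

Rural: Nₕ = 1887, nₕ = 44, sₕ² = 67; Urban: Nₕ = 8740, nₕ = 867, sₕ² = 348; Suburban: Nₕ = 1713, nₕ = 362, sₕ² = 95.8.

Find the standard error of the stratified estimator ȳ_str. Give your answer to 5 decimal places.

Var(ȳ_str) = Σₕ Wₕ²(1 − fₕ)sₕ²/nₕ with Wₕ = Nₕ/N, N = 12340.
Rural: Wₕ = 0.15291734; term = 0.15291734²·(1 − 0.02331744)·67/44 = 0.034776754.
Urban: Wₕ = 0.70826580; term = 0.70826580²·(1 − 0.09919908)·348/867 = 0.18137671.
Suburban: Wₕ = 0.13881686; term = 0.13881686²·(1 − 0.21132516)·95.8/362 = 0.0040219747.
Sum = 0.22017544.
SE = √(0.22017544) = 0.46923.

0.46923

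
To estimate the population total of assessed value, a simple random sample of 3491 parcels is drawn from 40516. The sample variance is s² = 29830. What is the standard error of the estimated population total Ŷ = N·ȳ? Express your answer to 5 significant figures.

113220

Var(Ŷ) = N²·Var(ȳ) = N²·(1 − n/N)·s²/n.
f = 3491/40516 = 0.08616349; Var(ȳ) = 0.91383651·29830/3491 = 7.8085772.
Var(Ŷ) = 40516² · 7.8085772 = 1.2818141 × 10^10.
SE(Ŷ) = √(1.2818141 × 10^10) = 113220.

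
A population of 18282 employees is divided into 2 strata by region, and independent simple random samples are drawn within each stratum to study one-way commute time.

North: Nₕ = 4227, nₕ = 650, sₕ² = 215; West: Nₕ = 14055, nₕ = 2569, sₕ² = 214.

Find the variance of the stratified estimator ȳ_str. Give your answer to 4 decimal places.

0.0552

Var(ȳ_str) = Σₕ Wₕ²(1 − fₕ)sₕ²/nₕ with Wₕ = Nₕ/N, N = 18282.
North: Wₕ = 0.23121103; term = 0.23121103²·(1 − 0.15377336)·215/650 = 0.014963352.
West: Wₕ = 0.76878897; term = 0.76878897²·(1 − 0.18278193)·214/2569 = 0.040234807.
Sum = 0.055198159.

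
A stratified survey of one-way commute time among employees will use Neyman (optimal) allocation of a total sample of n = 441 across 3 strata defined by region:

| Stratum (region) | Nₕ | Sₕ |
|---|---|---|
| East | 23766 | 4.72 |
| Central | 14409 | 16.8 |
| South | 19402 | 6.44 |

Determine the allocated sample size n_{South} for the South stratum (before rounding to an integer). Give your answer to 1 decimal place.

115.0

Neyman allocation: nₕ = n·NₕSₕ / Σⱼ NⱼSⱼ.
Σ NⱼSⱼ = 23766·4.72 + 14409·16.8 + 19402·6.44 = 479195.6.
n_{South} = 441·19402·6.44 / 479195.6 = 115.0.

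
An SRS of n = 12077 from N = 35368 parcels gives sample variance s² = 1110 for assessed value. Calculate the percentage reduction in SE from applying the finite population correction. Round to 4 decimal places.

f = n/N = 12077/35368 = 0.34146686.
SE_no-fpc = √(s²/n) = 0.30316702; SE_fpc = √((1−f)s²/n) = 0.2460202.
Ratio = √(1−f) = 0.81150055. Reduction = 100·(1 − 0.81150055) = 18.8499%.

18.8499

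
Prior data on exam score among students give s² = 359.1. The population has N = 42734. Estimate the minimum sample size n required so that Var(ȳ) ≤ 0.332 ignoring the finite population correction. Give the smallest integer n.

Without fpc, n₀ = s²/D = 359.1/0.332 = 1081.6265.
Rounding up, n = 1082.

1082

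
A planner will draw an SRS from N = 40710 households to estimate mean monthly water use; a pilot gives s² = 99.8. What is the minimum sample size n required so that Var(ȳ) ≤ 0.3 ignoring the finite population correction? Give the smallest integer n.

Without fpc, n₀ = s²/D = 99.8/0.3 = 332.6667.
Rounding up, n = 333.

333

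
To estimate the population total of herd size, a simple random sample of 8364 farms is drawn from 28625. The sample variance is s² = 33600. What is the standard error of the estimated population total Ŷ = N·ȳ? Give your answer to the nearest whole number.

Var(Ŷ) = N²·Var(ȳ) = N²·(1 − n/N)·s²/n.
f = 8364/28625 = 0.29219214; Var(ȳ) = 0.70780786·33600/8364 = 2.8434175.
Var(Ŷ) = 28625² · 2.8434175 = 2.3298696 × 10^9.
SE(Ŷ) = √(2.3298696 × 10^9) = 48269.

48269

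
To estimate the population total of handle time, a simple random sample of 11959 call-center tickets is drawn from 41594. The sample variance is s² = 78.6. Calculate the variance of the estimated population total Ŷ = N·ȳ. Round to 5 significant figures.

8.1015 × 10^6

Var(Ŷ) = N²·Var(ȳ) = N²·(1 − n/N)·s²/n.
f = 11959/41594 = 0.28751743; Var(ȳ) = 0.71248257·78.6/11959 = 0.0046827603.
Var(Ŷ) = 41594² · 0.0046827603 = 8.1014602 × 10^6.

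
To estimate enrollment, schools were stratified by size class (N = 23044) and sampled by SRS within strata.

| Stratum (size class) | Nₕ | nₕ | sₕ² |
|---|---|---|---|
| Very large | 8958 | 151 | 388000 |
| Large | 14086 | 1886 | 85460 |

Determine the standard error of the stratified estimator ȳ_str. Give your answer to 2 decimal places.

Var(ȳ_str) = Σₕ Wₕ²(1 − fₕ)sₕ²/nₕ with Wₕ = Nₕ/N, N = 23044.
Very large: Wₕ = 0.38873459; term = 0.38873459²·(1 − 0.01685644)·388000/151 = 381.74917.
Large: Wₕ = 0.61126541; term = 0.61126541²·(1 − 0.13389181)·85460/1886 = 14.664018.
Sum = 396.41319.
SE = √(396.41319) = 19.91.

19.91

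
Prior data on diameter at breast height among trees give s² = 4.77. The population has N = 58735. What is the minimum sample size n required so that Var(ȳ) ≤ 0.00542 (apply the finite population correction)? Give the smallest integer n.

868

Without fpc, n₀ = s²/D = 4.77/0.00542 = 880.0738.
With fpc, (1 − n/N)·s²/n ≤ D requires n ≥ n₀/(1 + n₀/N) = 880.0738/(1 + 880.0738/58735) = 867.0816.
Rounding up, n = 868.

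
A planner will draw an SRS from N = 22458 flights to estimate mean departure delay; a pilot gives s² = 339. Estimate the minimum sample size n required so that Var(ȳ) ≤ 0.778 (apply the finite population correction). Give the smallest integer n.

428

Without fpc, n₀ = s²/D = 339/0.778 = 435.7326.
With fpc, (1 − n/N)·s²/n ≤ D requires n ≥ n₀/(1 + n₀/N) = 435.7326/(1 + 435.7326/22458) = 427.4394.
Rounding up, n = 428.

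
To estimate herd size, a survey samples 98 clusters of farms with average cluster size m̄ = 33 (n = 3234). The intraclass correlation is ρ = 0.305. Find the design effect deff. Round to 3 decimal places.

10.760

deff = 1 + (33 − 1)·0.305 = 1 + 9.76 = 10.76.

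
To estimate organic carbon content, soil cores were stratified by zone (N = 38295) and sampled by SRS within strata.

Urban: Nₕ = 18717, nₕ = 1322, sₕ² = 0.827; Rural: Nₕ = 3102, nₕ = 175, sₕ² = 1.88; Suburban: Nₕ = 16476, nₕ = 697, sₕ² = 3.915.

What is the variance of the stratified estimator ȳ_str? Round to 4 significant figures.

0.001201

Var(ȳ_str) = Σₕ Wₕ²(1 − fₕ)sₕ²/nₕ with Wₕ = Nₕ/N, N = 38295.
Urban: Wₕ = 0.48875832; term = 0.48875832²·(1 − 0.07063098)·0.827/1322 = 1.3888348 × 10^-4.
Rural: Wₕ = 0.08100274; term = 0.08100274²·(1 − 0.05641522)·1.88/175 = 6.6512025 × 10^-5.
Suburban: Wₕ = 0.43023893; term = 0.43023893²·(1 − 0.04230396)·3.915/697 = 9.9574034 × 10^-4.
Sum = 0.0012011358.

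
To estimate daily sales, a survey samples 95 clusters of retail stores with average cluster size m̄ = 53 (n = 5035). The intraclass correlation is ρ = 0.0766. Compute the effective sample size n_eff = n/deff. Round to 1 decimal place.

1010.4

deff = 1 + (53 − 1)·0.0766 = 1 + 3.9832 = 4.9832.
n_eff = 5035 / 4.9832 = 1010.4.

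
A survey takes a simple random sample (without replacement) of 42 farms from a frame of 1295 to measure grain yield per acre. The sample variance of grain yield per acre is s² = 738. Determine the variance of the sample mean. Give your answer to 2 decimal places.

Under SRS without replacement, Var(ȳ) = (1 − f)·s²/n with f = n/N = 42/1295 = 0.03243243.
Var(ȳ) = (1 − 0.03243243)·738/42 = 0.96756757·17.571429 = 17.001544.

17.00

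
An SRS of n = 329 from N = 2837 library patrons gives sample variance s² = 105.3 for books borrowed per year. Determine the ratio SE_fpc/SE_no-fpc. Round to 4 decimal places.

0.9402

f = n/N = 329/2837 = 0.11596757.
SE_no-fpc = √(s²/n) = 0.56573915; SE_fpc = √((1−f)s²/n) = 0.53192492.
Ratio = √(1−f) = 0.94022999.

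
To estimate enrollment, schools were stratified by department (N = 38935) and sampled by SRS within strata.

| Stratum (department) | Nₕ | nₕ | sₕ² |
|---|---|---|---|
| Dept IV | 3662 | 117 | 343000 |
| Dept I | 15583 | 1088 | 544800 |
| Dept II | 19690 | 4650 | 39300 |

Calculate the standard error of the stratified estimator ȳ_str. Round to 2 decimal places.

Var(ȳ_str) = Σₕ Wₕ²(1 − fₕ)sₕ²/nₕ with Wₕ = Nₕ/N, N = 38935.
Dept IV: Wₕ = 0.09405419; term = 0.09405419²·(1 − 0.03194975)·343000/117 = 25.10513.
Dept I: Wₕ = 0.40023115; term = 0.40023115²·(1 − 0.06981968)·544800/1088 = 74.610016.
Dept II: Wₕ = 0.50571465; term = 0.50571465²·(1 − 0.23616049)·39300/4650 = 1.6510217.
Sum = 101.36617.
SE = √(101.36617) = 10.07.

10.07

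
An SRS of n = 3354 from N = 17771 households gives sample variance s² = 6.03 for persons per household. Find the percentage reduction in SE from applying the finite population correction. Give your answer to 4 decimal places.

f = n/N = 3354/17771 = 0.18873446.
SE_no-fpc = √(s²/n) = 0.0424011; SE_fpc = √((1−f)s²/n) = 0.03819079.
Ratio = √(1−f) = 0.90070281. Reduction = 100·(1 − 0.90070281) = 9.9297%.

9.9297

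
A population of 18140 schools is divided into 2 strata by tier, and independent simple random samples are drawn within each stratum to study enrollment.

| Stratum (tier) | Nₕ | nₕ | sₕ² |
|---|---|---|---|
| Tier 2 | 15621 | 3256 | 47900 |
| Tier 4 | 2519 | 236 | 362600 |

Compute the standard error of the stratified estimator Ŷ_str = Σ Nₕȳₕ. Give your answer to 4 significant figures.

108100

Var(Ŷ_str) = Σₕ Nₕ²(1 − fₕ)sₕ²/nₕ.
Tier 2: 15621²·(1 − 3256/15621)·47900/3256 = 2.8415419 × 10^9.
Tier 4: 2519²·(1 − 236/2519)·362600/236 = 8.8358814 × 10^9.
Sum = 1.1677423 × 10^10.
SE = √(1.1677423 × 10^10) = 108100.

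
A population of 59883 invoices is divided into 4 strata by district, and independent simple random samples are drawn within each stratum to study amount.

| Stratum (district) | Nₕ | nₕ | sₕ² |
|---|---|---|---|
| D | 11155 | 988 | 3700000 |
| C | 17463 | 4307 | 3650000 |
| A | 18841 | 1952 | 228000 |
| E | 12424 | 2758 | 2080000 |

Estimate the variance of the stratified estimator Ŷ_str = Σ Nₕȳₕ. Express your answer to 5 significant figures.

Var(Ŷ_str) = Σₕ Nₕ²(1 − fₕ)sₕ²/nₕ.
D: 11155²·(1 − 988/11155)·3700000/988 = 4.2472437 × 10^11.
C: 17463²·(1 − 4307/17463)·3650000/4307 = 1.9469765 × 10^11.
A: 18841²·(1 − 1952/18841)·228000/1952 = 3.7167463 × 10^10.
E: 12424²·(1 − 2758/12424)·2080000/2758 = 9.0568527 × 10^10.
Sum = 7.4715801 × 10^11.

7.4716 × 10^11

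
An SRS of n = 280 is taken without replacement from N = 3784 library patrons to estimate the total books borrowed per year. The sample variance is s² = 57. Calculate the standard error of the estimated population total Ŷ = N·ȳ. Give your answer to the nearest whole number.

1643

Var(Ŷ) = N²·Var(ȳ) = N²·(1 − n/N)·s²/n.
f = 280/3784 = 0.07399577; Var(ȳ) = 0.92600423·57/280 = 0.188508.
Var(Ŷ) = 3784² · 0.188508 = 2.6991812 × 10^6.
SE(Ŷ) = √(2.6991812 × 10^6) = 1643.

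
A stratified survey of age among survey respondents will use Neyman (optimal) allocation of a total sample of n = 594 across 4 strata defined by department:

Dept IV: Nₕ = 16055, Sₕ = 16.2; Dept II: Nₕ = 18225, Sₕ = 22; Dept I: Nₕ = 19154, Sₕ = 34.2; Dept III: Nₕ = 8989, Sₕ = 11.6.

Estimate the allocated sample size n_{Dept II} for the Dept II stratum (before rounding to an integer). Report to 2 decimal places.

167.68

Neyman allocation: nₕ = n·NₕSₕ / Σⱼ NⱼSⱼ.
Σ NⱼSⱼ = 16055·16.2 + 18225·22 + 19154·34.2 + 8989·11.6 = 1.4203802 × 10^6.
n_{Dept II} = 594·18225·22 / (1.4203802 × 10^6) = 167.68.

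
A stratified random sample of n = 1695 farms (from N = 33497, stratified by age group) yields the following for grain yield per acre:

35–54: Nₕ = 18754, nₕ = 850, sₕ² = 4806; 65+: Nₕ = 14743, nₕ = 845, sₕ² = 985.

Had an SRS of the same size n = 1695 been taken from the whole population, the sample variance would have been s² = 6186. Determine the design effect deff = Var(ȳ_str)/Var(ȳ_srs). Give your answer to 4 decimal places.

0.5498

Var(ȳ_str) = Σ Wₕ²(1−fₕ)sₕ²/nₕ with Wₕ = Nₕ/33497:
  35–54: (18754/33497)²·(1−850/18754)·4806/850 = 1.6919869
  65+: (14743/33497)²·(1−845/14743)·985/845 = 0.21286579
  → Var(ȳ_str) = 1.9048527.
Var(ȳ_srs) = (1 − 1695/33497)·6186/1695 = 3.4648843.
deff = 1.9048527 / 3.4648843 = 0.5498.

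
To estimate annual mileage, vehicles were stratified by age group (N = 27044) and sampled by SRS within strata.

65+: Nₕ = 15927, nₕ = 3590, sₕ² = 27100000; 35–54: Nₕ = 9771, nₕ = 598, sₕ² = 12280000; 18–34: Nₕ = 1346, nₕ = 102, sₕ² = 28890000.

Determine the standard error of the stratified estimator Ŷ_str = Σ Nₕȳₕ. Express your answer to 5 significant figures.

Var(Ŷ_str) = Σₕ Nₕ²(1 − fₕ)sₕ²/nₕ.
65+: 15927²·(1 − 3590/15927)·27100000/3590 = 1.4832638 × 10^12.
35–54: 9771²·(1 − 598/9771)·12280000/598 = 1.8405499 × 10^12.
18–34: 1346²·(1 − 102/1346)·28890000/102 = 4.7425597 × 10^11.
Sum = 3.7980697 × 10^12.
SE = √(3.7980697 × 10^12) = 1.9489 × 10^6.

1.9489 × 10^6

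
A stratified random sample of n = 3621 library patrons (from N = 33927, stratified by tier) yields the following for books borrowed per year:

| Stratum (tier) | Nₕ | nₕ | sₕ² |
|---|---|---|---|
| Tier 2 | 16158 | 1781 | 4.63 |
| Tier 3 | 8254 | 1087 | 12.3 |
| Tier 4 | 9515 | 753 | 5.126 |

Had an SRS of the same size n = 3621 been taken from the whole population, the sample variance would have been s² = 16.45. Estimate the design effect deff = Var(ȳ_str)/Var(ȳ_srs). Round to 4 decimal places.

0.3941

Var(ȳ_str) = Σ Wₕ²(1−fₕ)sₕ²/nₕ with Wₕ = Nₕ/33927:
  Tier 2: (16158/33927)²·(1−1781/16158)·4.63/1781 = 5.2466492 × 10^-4
  Tier 3: (8254/33927)²·(1−1087/8254)·12.3/1087 = 5.8154928 × 10^-4
  Tier 4: (9515/33927)²·(1−753/9515)·5.126/753 = 4.9306565 × 10^-4
  → Var(ȳ_str) = 0.0015992799.
Var(ȳ_srs) = (1 − 3621/33927)·16.45/3621 = 0.0040580794.
deff = 0.0015992799 / 0.0040580794 = 0.3941.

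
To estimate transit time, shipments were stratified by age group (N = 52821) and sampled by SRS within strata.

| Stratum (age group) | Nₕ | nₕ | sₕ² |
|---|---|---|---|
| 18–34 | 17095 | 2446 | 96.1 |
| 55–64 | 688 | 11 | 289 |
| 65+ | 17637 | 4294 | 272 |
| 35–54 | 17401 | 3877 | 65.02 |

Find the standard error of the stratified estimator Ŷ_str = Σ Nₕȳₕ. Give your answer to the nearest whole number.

6398

Var(Ŷ_str) = Σₕ Nₕ²(1 − fₕ)sₕ²/nₕ.
18–34: 17095²·(1 − 2446/17095)·96.1/2446 = 9.8388427 × 10^6.
55–64: 688²·(1 − 11/688)·289/11 = 1.2237206 × 10^7.
65+: 17637²·(1 − 4294/17637)·272/4294 = 1.4906822 × 10^7.
35–54: 17401²·(1 − 3877/17401)·65.02/3877 = 3.9466674 × 10^6.
Sum = 4.0929538 × 10^7.
SE = √(4.0929538 × 10^7) = 6398.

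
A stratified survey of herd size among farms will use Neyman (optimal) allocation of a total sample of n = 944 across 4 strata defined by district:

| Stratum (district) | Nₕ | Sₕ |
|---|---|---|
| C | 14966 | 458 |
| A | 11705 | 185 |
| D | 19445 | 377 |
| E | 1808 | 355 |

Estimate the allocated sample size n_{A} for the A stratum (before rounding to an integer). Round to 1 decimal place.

120.3

Neyman allocation: nₕ = n·NₕSₕ / Σⱼ NⱼSⱼ.
Σ NⱼSⱼ = 14966·458 + 11705·185 + 19445·377 + 1808·355 = 1.6992458 × 10^7.
n_{A} = 944·11705·185 / (1.6992458 × 10^7) = 120.3.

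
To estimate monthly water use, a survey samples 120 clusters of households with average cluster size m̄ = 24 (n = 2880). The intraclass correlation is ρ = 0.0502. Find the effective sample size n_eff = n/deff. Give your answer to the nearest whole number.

1337

deff = 1 + (24 − 1)·0.0502 = 1 + 1.1546 = 2.1546.
n_eff = 2880 / 2.1546 = 1337.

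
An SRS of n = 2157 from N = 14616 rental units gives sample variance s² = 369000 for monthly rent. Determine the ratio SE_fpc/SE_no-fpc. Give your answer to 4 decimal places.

0.9233

f = n/N = 2157/14616 = 0.14757800.
SE_no-fpc = √(s²/n) = 13.079409; SE_fpc = √((1−f)s²/n) = 12.075787.
Ratio = √(1−f) = 0.92326703.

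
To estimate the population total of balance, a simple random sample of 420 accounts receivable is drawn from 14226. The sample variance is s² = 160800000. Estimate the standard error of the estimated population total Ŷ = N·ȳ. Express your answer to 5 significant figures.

8.6715 × 10^6

Var(Ŷ) = N²·Var(ȳ) = N²·(1 − n/N)·s²/n.
f = 420/14226 = 0.02952341; Var(ȳ) = 0.97047659·160800000/420 = 371553.9.
Var(Ŷ) = 14226² · 371553.9 = 7.5194735 × 10^13.
SE(Ŷ) = √(7.5194735 × 10^13) = 8.6715 × 10^6.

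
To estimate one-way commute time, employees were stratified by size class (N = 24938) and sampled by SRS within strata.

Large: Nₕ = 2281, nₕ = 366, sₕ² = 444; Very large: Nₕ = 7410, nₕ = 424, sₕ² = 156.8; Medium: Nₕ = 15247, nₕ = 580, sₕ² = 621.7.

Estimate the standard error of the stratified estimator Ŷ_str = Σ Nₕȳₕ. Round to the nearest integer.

Var(Ŷ_str) = Σₕ Nₕ²(1 − fₕ)sₕ²/nₕ.
Large: 2281²·(1 − 366/2281)·444/366 = 5.2990248 × 10^6.
Very large: 7410²·(1 − 424/7410)·156.8/424 = 1.9143749 × 10^7.
Medium: 15247²·(1 − 580/15247)·621.7/580 = 2.3970581 × 10^8.
Sum = 2.6414858 × 10^8.
SE = √(2.6414858 × 10^8) = 16253.

16253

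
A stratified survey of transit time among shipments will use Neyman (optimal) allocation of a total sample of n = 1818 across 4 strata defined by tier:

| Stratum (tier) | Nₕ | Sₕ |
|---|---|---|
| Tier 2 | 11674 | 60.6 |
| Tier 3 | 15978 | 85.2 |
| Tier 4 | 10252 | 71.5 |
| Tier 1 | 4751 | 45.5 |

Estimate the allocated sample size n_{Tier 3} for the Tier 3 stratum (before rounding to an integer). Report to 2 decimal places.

Neyman allocation: nₕ = n·NₕSₕ / Σⱼ NⱼSⱼ.
Σ NⱼSⱼ = 11674·60.6 + 15978·85.2 + 10252·71.5 + 4751·45.5 = 3.0179585 × 10^6.
n_{Tier 3} = 1818·15978·85.2 / (3.0179585 × 10^6) = 820.05.

820.05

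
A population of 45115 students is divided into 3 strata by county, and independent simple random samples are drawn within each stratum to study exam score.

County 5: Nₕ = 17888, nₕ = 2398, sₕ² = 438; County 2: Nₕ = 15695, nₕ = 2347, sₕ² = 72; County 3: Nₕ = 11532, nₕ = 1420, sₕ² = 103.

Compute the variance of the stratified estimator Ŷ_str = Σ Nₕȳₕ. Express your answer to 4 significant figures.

6.550 × 10^7

Var(Ŷ_str) = Σₕ Nₕ²(1 − fₕ)sₕ²/nₕ.
County 5: 17888²·(1 − 2398/17888)·438/2398 = 5.061021 × 10^7.
County 2: 15695²·(1 − 2347/15695)·72/2347 = 6.4268317 × 10^6.
County 3: 11532²·(1 − 1420/11532)·103/1420 = 8.4584459 × 10^6.
Sum = 6.5495488 × 10^7.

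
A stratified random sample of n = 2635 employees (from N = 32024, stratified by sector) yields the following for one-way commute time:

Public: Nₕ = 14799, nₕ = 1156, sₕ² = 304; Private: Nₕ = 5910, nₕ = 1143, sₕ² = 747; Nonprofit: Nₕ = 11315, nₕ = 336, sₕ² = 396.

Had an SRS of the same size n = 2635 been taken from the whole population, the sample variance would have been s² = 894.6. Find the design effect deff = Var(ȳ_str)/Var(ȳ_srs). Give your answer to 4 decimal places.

Var(ȳ_str) = Σ Wₕ²(1−fₕ)sₕ²/nₕ with Wₕ = Nₕ/32024:
  Public: (14799/32024)²·(1−1156/14799)·304/1156 = 0.051773419
  Private: (5910/32024)²·(1−1143/5910)·747/1143 = 0.017953778
  Nonprofit: (11315/32024)²·(1−336/11315)·396/336 = 0.14276511
  → Var(ȳ_str) = 0.21249231.
Var(ȳ_srs) = (1 − 2635/32024)·894.6/2635 = 0.31157134.
deff = 0.21249231 / 0.31157134 = 0.6820.

0.6820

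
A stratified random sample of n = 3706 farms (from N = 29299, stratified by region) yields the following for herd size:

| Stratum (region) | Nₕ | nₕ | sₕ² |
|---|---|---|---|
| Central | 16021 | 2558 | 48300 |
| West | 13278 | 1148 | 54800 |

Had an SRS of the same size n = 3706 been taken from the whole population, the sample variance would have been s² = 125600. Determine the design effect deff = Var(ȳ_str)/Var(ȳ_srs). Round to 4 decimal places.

Var(ȳ_str) = Σ Wₕ²(1−fₕ)sₕ²/nₕ with Wₕ = Nₕ/29299:
  Central: (16021/29299)²·(1−2558/16021)·48300/2558 = 4.7443035
  West: (13278/29299)²·(1−1148/13278)·54800/1148 = 8.9562569
  → Var(ȳ_str) = 13.70056.
Var(ȳ_srs) = (1 − 3706/29299)·125600/3706 = 29.604152.
deff = 13.70056 / 29.604152 = 0.4628.

0.4628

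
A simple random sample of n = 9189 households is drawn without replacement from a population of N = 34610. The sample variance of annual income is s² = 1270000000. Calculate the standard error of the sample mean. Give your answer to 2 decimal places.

318.61

Under SRS without replacement, Var(ȳ) = (1 − f)·s²/n with f = n/N = 9189/34610 = 0.26550130.
Var(ȳ) = (1 − 0.26550130)·1270000000/9189 = 0.73449870·138208.73 = 101514.13.
SE(ȳ) = √(101514.13) = 318.61.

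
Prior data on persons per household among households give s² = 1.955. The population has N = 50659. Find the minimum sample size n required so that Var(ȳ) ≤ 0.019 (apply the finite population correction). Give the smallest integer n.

103

Without fpc, n₀ = s²/D = 1.955/0.019 = 102.8947.
With fpc, (1 − n/N)·s²/n ≤ D requires n ≥ n₀/(1 + n₀/N) = 102.8947/(1 + 102.8947/50659) = 102.6861.
Rounding up, n = 103.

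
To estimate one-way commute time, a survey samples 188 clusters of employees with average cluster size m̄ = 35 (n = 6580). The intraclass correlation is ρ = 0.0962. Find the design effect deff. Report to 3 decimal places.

deff = 1 + (35 − 1)·0.0962 = 1 + 3.2708 = 4.2708.

4.271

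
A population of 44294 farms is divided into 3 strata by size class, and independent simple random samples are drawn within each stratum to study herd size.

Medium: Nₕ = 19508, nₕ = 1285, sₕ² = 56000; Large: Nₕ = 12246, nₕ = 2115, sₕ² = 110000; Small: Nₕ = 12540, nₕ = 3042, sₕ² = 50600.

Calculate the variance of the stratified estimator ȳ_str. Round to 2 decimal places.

12.19

Var(ȳ_str) = Σₕ Wₕ²(1 − fₕ)sₕ²/nₕ with Wₕ = Nₕ/N, N = 44294.
Medium: Wₕ = 0.44042082; term = 0.44042082²·(1 − 0.06587041)·56000/1285 = 7.8963742.
Large: Wₕ = 0.27647085; term = 0.27647085²·(1 − 0.17270946)·110000/2115 = 3.2888122.
Small: Wₕ = 0.28310832; term = 0.28310832²·(1 − 0.24258373)·50600/3042 = 1.0097903.
Sum = 12.194977.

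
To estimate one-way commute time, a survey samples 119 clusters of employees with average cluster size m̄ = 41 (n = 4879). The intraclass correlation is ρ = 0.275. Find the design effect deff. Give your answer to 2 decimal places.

12.00

deff = 1 + (41 − 1)·0.275 = 1 + 11 = 12.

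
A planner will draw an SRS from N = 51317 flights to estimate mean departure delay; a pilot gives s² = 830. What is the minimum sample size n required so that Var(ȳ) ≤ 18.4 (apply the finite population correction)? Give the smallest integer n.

46

Without fpc, n₀ = s²/D = 830/18.4 = 45.1087.
With fpc, (1 − n/N)·s²/n ≤ D requires n ≥ n₀/(1 + n₀/N) = 45.1087/(1 + 45.1087/51317) = 45.0691.
Rounding up, n = 46.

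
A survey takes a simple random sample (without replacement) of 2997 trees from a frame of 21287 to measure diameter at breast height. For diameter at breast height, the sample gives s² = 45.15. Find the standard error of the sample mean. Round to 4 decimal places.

Under SRS without replacement, Var(ȳ) = (1 − f)·s²/n with f = n/N = 2997/21287 = 0.14079015.
Var(ȳ) = (1 − 0.14079015)·45.15/2997 = 0.85920985·0.015065065 = 0.012944052.
SE(ȳ) = √(0.012944052) = 0.1138.

0.1138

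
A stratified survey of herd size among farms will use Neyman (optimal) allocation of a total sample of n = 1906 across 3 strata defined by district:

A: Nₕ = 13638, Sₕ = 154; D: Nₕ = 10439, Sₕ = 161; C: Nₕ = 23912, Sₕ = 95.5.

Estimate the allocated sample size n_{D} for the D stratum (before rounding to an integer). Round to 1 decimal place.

528.2

Neyman allocation: nₕ = n·NₕSₕ / Σⱼ NⱼSⱼ.
Σ NⱼSⱼ = 13638·154 + 10439·161 + 23912·95.5 = 6.064527 × 10^6.
n_{D} = 1906·10439·161 / (6.064527 × 10^6) = 528.2.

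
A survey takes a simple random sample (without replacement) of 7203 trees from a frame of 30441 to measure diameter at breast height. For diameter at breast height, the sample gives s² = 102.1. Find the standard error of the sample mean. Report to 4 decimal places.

0.1040

Under SRS without replacement, Var(ȳ) = (1 − f)·s²/n with f = n/N = 7203/30441 = 0.23662166.
Var(ȳ) = (1 − 0.23662166)·102.1/7203 = 0.76337834·0.014174649 = 0.01082062.
SE(ȳ) = √(0.01082062) = 0.1040.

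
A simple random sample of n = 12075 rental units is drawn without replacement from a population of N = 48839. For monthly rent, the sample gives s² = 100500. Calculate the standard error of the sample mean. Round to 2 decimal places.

Under SRS without replacement, Var(ȳ) = (1 − f)·s²/n with f = n/N = 12075/48839 = 0.24724093.
Var(ȳ) = (1 − 0.24724093)·100500/12075 = 0.75275907·8.3229814 = 6.2651997.
SE(ȳ) = √(6.2651997) = 2.50.

2.50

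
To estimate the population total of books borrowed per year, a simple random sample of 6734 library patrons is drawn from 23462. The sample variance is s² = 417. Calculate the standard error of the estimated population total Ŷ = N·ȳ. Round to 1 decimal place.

Var(Ŷ) = N²·Var(ȳ) = N²·(1 − n/N)·s²/n.
f = 6734/23462 = 0.28701730; Var(ȳ) = 0.71298270·417/6734 = 0.044151141.
Var(Ŷ) = 23462² · 0.044151141 = 2.4303677 × 10^7.
SE(Ŷ) = √(2.4303677 × 10^7) = 4929.9.

4929.9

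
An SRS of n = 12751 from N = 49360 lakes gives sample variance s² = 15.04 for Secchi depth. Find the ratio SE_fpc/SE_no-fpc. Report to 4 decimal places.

f = n/N = 12751/49360 = 0.25832658.
SE_no-fpc = √(s²/n) = 0.034344073; SE_fpc = √((1−f)s²/n) = 0.029577275.
Ratio = √(1−f) = 0.86120463.

0.8612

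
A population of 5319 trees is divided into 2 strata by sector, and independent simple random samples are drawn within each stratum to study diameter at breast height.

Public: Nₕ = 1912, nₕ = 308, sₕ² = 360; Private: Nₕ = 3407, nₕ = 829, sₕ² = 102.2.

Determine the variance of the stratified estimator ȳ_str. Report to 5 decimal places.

Var(ȳ_str) = Σₕ Wₕ²(1 − fₕ)sₕ²/nₕ with Wₕ = Nₕ/N, N = 5319.
Public: Wₕ = 0.35946607; term = 0.35946607²·(1 − 0.16108787)·360/308 = 0.12670217.
Private: Wₕ = 0.64053393; term = 0.64053393²·(1 − 0.24332257)·102.2/829 = 0.038272905.
Sum = 0.16497508.

0.16498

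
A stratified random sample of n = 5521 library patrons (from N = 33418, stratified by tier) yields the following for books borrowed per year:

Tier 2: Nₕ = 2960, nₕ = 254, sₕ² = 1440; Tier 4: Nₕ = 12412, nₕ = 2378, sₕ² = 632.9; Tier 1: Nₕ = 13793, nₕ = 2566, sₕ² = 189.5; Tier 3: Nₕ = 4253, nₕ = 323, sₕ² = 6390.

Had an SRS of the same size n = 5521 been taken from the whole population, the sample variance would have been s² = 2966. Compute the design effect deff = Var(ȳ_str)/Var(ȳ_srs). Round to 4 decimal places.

Var(ȳ_str) = Σ Wₕ²(1−fₕ)sₕ²/nₕ with Wₕ = Nₕ/33418:
  Tier 2: (2960/33418)²·(1−254/2960)·1440/254 = 0.040661872
  Tier 4: (12412/33418)²·(1−2378/12412)·632.9/2378 = 0.029680977
  Tier 1: (13793/33418)²·(1−2566/13793)·189.5/2566 = 0.010240334
  Tier 3: (4253/33418)²·(1−323/4253)·6390/323 = 0.2960911
  → Var(ȳ_str) = 0.37667428.
Var(ȳ_srs) = (1 − 5521/33418)·2966/5521 = 0.44846695.
deff = 0.37667428 / 0.44846695 = 0.8399.

0.8399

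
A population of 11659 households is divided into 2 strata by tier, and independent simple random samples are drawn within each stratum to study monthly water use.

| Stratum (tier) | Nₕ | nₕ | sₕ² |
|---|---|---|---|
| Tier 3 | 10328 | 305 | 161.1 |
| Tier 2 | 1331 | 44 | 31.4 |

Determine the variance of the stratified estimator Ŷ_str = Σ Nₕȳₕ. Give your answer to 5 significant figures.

5.5900 × 10^7

Var(Ŷ_str) = Σₕ Nₕ²(1 − fₕ)sₕ²/nₕ.
Tier 3: 10328²·(1 − 305/10328)·161.1/305 = 5.4677627 × 10^7.
Tier 2: 1331²·(1 − 44/1331)·31.4/44 = 1.2224569 × 10^6.
Sum = 5.5900084 × 10^7.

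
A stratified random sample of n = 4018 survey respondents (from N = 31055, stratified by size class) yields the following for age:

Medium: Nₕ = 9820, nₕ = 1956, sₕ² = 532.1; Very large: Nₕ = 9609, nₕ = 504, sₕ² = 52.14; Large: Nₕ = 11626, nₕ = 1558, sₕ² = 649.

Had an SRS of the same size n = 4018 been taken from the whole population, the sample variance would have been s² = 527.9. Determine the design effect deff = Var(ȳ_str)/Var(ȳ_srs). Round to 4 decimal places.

Var(ȳ_str) = Σ Wₕ²(1−fₕ)sₕ²/nₕ with Wₕ = Nₕ/31055:
  Medium: (9820/31055)²·(1−1956/9820)·532.1/1956 = 0.021782932
  Very large: (9609/31055)²·(1−504/9609)·52.14/504 = 0.0093850279
  Large: (11626/31055)²·(1−1558/11626)·649/1558 = 0.050557746
  → Var(ȳ_str) = 0.081725706.
Var(ȳ_srs) = (1 − 4018/31055)·527.9/4018 = 0.1143849.
deff = 0.081725706 / 0.1143849 = 0.7145.

0.7145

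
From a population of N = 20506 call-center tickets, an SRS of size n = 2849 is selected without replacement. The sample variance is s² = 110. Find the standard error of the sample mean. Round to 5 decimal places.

Under SRS without replacement, Var(ȳ) = (1 − f)·s²/n with f = n/N = 2849/20506 = 0.13893495.
Var(ȳ) = (1 − 0.13893495)·110/2849 = 0.86106505·0.038610039 = 0.033245755.
SE(ȳ) = √(0.033245755) = 0.18233.

0.18233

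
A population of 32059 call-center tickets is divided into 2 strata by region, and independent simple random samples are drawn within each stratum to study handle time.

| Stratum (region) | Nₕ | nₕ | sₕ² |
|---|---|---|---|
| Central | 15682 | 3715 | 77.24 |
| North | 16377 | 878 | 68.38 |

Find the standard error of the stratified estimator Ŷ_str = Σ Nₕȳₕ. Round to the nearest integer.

Var(Ŷ_str) = Σₕ Nₕ²(1 − fₕ)sₕ²/nₕ.
Central: 15682²·(1 − 3715/15682)·77.24/3715 = 3.9018466 × 10^6.
North: 16377²·(1 − 878/16377)·68.38/878 = 1.976845 × 10^7.
Sum = 2.3670297 × 10^7.
SE = √(2.3670297 × 10^7) = 4865.

4865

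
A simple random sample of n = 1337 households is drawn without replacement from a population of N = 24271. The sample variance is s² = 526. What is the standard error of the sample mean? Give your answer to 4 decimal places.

0.6097

Under SRS without replacement, Var(ȳ) = (1 − f)·s²/n with f = n/N = 1337/24271 = 0.05508632.
Var(ȳ) = (1 − 0.05508632)·526/1337 = 0.94491368·0.3934181 = 0.37174615.
SE(ȳ) = √(0.37174615) = 0.6097.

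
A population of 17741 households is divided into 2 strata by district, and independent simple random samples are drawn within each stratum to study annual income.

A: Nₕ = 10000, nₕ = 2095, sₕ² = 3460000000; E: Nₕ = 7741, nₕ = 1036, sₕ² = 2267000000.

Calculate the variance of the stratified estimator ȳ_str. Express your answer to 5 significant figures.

775650

Var(ȳ_str) = Σₕ Wₕ²(1 − fₕ)sₕ²/nₕ with Wₕ = Nₕ/N, N = 17741.
A: Wₕ = 0.56366608; term = 0.56366608²·(1 − 0.20950000)·3460000000/2095 = 414799.05.
E: Wₕ = 0.43633392; term = 0.43633392²·(1 − 0.13383284)·2267000000/1036 = 360853.92.
Sum = 775652.97.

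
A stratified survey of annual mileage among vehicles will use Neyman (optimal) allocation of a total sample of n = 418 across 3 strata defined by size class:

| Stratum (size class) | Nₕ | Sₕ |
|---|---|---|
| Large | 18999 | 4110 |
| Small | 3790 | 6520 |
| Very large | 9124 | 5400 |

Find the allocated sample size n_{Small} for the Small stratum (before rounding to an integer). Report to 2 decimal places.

67.93

Neyman allocation: nₕ = n·NₕSₕ / Σⱼ NⱼSⱼ.
Σ NⱼSⱼ = 18999·4110 + 3790·6520 + 9124·5400 = 1.5206629 × 10^8.
n_{Small} = 418·3790·6520 / (1.5206629 × 10^8) = 67.93.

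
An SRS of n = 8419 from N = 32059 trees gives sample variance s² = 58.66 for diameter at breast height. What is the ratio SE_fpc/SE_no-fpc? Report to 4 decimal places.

f = n/N = 8419/32059 = 0.26260956.
SE_no-fpc = √(s²/n) = 0.083471991; SE_fpc = √((1−f)s²/n) = 0.071678602.
Ratio = √(1−f) = 0.85871441.

0.8587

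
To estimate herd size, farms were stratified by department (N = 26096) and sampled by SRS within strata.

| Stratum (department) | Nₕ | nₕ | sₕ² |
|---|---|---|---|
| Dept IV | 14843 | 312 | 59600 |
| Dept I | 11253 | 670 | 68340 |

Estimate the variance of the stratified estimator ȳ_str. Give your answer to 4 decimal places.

78.3381

Var(ȳ_str) = Σₕ Wₕ²(1 − fₕ)sₕ²/nₕ with Wₕ = Nₕ/N, N = 26096.
Dept IV: Wₕ = 0.56878449; term = 0.56878449²·(1 − 0.02102001)·59600/312 = 60.500779.
Dept I: Wₕ = 0.43121551; term = 0.43121551²·(1 − 0.05953968)·68340/670 = 17.837312.
Sum = 78.338091.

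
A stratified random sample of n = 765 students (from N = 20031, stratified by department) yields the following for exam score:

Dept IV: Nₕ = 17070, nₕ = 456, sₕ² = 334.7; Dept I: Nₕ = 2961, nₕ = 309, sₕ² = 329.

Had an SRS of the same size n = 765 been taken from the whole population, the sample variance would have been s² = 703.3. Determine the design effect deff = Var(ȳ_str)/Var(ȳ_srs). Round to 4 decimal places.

0.6103

Var(ȳ_str) = Σ Wₕ²(1−fₕ)sₕ²/nₕ with Wₕ = Nₕ/20031:
  Dept IV: (17070/20031)²·(1−456/17070)·334.7/456 = 0.51879208
  Dept I: (2961/20031)²·(1−309/2961)·329/309 = 0.020837427
  → Var(ȳ_str) = 0.53962951.
Var(ȳ_srs) = (1 − 765/20031)·703.3/765 = 0.88423583.
deff = 0.53962951 / 0.88423583 = 0.6103.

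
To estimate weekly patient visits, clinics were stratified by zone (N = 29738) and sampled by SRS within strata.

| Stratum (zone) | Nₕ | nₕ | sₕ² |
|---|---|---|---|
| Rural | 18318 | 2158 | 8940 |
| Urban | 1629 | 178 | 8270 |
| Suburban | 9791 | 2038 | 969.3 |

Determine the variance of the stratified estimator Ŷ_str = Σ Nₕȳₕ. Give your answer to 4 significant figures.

1.372 × 10^9

Var(Ŷ_str) = Σₕ Nₕ²(1 − fₕ)sₕ²/nₕ.
Rural: 18318²·(1 − 2158/18318)·8940/2158 = 1.2263247 × 10^9.
Urban: 1629²·(1 − 178/1629)·8270/178 = 1.0981812 × 10^8.
Suburban: 9791²·(1 − 2038/9791)·969.3/2038 = 3.610363 × 10^7.
Sum = 1.3722465 × 10^9.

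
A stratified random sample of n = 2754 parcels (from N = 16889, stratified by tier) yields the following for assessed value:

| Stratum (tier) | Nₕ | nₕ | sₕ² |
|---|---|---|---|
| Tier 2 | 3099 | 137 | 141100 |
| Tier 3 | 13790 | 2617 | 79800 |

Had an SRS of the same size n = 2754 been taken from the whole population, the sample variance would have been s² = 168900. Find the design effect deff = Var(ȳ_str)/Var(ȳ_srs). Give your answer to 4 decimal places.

0.9666

Var(ȳ_str) = Σ Wₕ²(1−fₕ)sₕ²/nₕ with Wₕ = Nₕ/16889:
  Tier 2: (3099/16889)²·(1−137/3099)·141100/137 = 33.144022
  Tier 3: (13790/16889)²·(1−2617/13790)·79800/2617 = 16.471205
  → Var(ȳ_str) = 49.615227.
Var(ȳ_srs) = (1 − 2754/16889)·168900/2754 = 51.328384.
deff = 49.615227 / 51.328384 = 0.9666.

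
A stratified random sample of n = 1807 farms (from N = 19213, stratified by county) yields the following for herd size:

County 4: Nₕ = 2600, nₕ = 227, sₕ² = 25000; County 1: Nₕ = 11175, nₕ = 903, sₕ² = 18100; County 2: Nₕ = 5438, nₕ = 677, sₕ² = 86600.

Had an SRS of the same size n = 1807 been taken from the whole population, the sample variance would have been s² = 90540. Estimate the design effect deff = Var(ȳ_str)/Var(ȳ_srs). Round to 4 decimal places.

0.3755

Var(ȳ_str) = Σ Wₕ²(1−fₕ)sₕ²/nₕ with Wₕ = Nₕ/19213:
  County 4: (2600/19213)²·(1−227/2600)·25000/227 = 1.8407503
  County 1: (11175/19213)²·(1−903/11175)·18100/903 = 6.2330843
  County 2: (5438/19213)²·(1−677/5438)·86600/677 = 8.971731
  → Var(ȳ_str) = 17.045566.
Var(ȳ_srs) = (1 − 1807/19213)·90540/1807 = 45.392712.
deff = 17.045566 / 45.392712 = 0.3755.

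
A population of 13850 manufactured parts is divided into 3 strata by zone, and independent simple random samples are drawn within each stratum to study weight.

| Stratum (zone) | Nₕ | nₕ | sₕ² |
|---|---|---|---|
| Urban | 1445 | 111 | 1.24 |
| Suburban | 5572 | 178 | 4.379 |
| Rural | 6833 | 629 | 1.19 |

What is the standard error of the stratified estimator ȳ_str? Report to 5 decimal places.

0.06622

Var(ȳ_str) = Σₕ Wₕ²(1 − fₕ)sₕ²/nₕ with Wₕ = Nₕ/N, N = 13850.
Urban: Wₕ = 0.10433213; term = 0.10433213²·(1 − 0.07681661)·1.24/111 = 1.1225943 × 10^-4.
Suburban: Wₕ = 0.40231047; term = 0.40231047²·(1 − 0.03194544)·4.379/178 = 0.0038545834.
Rural: Wₕ = 0.49335740; term = 0.49335740²·(1 − 0.09205327)·1.19/629 = 4.1809982 × 10^-4.
Sum = 0.0043849427.
SE = √(0.0043849427) = 0.06622.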